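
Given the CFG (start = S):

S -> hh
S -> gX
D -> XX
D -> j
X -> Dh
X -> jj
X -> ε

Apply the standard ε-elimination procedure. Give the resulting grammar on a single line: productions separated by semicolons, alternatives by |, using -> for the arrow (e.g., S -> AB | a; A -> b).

S -> g | gX | hh; D -> X | j | XX; X -> h | Dh | jj

Nullable set: {D, X}.
S -> gX: X nullable, giving g | gX.
D -> XX: X, X nullable, giving X | XX.
Drop X -> ε.
X -> Dh: D nullable, giving Dh | h.
Unchanged (no nullable symbols): S -> hh; D -> j; X -> jj.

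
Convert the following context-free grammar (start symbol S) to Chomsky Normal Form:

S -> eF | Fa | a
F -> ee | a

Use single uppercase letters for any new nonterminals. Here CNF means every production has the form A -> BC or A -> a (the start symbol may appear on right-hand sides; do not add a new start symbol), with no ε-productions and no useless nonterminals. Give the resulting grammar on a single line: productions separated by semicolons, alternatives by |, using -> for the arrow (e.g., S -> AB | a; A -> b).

S -> a | AF | FB; A -> e; B -> a; F -> a | AA

No ε-productions.
No unit productions to eliminate.
TERM: introduce B -> a, A -> e and substitute in every rule of length ≥2.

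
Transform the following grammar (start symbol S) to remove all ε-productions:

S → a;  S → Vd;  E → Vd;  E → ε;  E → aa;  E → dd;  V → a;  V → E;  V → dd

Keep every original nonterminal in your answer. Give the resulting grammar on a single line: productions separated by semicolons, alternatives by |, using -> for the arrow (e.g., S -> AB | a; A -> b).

S -> a | d | Vd; E -> d | Vd | aa | dd; V -> E | a | dd

Nullable set: {E, V}.
S -> Vd: V nullable, giving Vd | d.
Drop E -> ε.
E -> Vd: V nullable, giving Vd | d.
V -> E: E nullable, giving E.
Unchanged (no nullable symbols): S -> a; E -> aa; E -> dd; V -> a; V -> dd.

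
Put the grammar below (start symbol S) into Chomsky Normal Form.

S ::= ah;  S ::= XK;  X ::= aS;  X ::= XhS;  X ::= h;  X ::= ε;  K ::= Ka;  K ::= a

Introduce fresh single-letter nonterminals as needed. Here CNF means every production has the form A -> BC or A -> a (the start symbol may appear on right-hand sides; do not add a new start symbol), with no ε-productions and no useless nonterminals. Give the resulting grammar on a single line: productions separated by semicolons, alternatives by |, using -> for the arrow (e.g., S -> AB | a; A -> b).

S -> a | AB | KA | XK; A -> a; B -> h; C -> BS; K -> a | KA; X -> h | AS | BS | XC

Nullable: {X}; after ε-elimination: S -> K | XK | ah; K -> a | Ka; X -> h | aS | hS | XhS.
After unit-elimination: S -> a | Ka | XK | ah; K -> a | Ka; X -> h | aS | hS | XhS.
TERM: introduce A -> a, B -> h and substitute in every rule of length ≥2.
BIN: X -> XBS becomes X -> XC, C -> BS.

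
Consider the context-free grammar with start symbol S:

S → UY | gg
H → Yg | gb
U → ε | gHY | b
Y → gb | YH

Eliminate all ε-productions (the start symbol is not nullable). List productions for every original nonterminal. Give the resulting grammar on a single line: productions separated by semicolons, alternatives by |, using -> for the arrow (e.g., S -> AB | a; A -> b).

S -> Y | UY | gg; H -> Yg | gb; U -> b | gHY; Y -> YH | gb

Nullable set: {U}.
S -> UY: U nullable, giving UY | Y.
Drop U -> ε.
Unchanged (no nullable symbols): S -> gg; H -> Yg; H -> gb; U -> b; U -> gHY; Y -> YH; Y -> gb.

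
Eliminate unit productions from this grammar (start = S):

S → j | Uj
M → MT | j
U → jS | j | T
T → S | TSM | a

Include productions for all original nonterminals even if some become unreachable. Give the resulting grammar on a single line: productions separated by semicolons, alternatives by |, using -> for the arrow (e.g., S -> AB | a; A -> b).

S -> j | Uj; M -> j | MT; T -> a | j | Uj | TSM; U -> a | j | Uj | jS | TSM

Unit productions: T->S, U->T.
Unit pairs (A ⇒* B via units): (T,S), (U,S), (U,T).
S: inherits non-unit rules of {S} → Uj | j.
M: inherits non-unit rules of {M} → MT | j.
T: inherits non-unit rules of {S, T} → TSM | Uj | a | j.
U: inherits non-unit rules of {S, T, U} → TSM | Uj | a | j | jS.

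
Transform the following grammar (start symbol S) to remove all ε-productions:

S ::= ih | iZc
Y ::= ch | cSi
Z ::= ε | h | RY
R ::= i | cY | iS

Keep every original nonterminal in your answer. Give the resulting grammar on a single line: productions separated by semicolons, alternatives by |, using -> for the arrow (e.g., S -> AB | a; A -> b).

S -> ic | ih | iZc; R -> i | cY | iS; Y -> ch | cSi; Z -> h | RY

Nullable set: {Z}.
S -> iZc: Z nullable, giving iZc | ic.
Drop Z -> ε.
Unchanged (no nullable symbols): S -> ih; R -> cY; R -> i; R -> iS; Y -> cSi; Y -> ch; Z -> RY; Z -> h.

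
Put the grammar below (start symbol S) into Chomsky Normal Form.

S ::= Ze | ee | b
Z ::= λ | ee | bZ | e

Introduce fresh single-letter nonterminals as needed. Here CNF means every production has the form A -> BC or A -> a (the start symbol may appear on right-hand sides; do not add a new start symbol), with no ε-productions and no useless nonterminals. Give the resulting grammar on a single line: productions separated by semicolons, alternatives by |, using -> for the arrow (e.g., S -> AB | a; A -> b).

S -> b | e | AA | ZA; A -> e; B -> b; Z -> b | e | AA | BZ

Nullable: {Z}; after ε-elimination: S -> b | e | Ze | ee; Z -> b | e | bZ | ee.
No unit productions to eliminate.
TERM: introduce B -> b, A -> e and substitute in every rule of length ≥2.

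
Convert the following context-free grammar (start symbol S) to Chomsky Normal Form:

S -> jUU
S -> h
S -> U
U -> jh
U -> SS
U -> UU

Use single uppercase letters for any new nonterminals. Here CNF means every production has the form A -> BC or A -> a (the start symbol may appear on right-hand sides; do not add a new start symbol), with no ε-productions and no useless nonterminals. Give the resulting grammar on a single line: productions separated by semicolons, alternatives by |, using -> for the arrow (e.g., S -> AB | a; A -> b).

No ε-productions.
After unit-elimination: S -> h | SS | UU | jh | jUU; U -> SS | UU | jh.
TERM: introduce B -> h, A -> j and substitute in every rule of length ≥2.
BIN: S -> AUU becomes S -> AC, C -> UU.

S -> h | AB | AC | SS | UU; A -> j; B -> h; C -> UU; U -> AB | SS | UU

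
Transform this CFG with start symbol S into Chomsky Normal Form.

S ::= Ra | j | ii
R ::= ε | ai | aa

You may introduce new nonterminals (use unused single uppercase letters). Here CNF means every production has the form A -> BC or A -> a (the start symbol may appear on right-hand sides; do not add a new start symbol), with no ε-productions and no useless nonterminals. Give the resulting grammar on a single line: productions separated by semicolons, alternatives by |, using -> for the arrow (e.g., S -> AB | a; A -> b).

Nullable: {R}; after ε-elimination: S -> a | j | Ra | ii; R -> aa | ai.
No unit productions to eliminate.
TERM: introduce A -> a, B -> i and substitute in every rule of length ≥2.

S -> a | j | BB | RA; A -> a; B -> i; R -> AA | AB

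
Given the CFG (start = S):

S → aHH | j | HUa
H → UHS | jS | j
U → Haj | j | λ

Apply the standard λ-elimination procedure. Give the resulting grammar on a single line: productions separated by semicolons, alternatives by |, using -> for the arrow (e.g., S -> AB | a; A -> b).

S -> j | Ha | HUa | aHH; H -> j | HS | jS | UHS; U -> j | Haj

Nullable set: {U}.
S -> HUa: U nullable, giving HUa | Ha.
H -> UHS: U nullable, giving HS | UHS.
Drop U -> λ.
Unchanged (no nullable symbols): S -> aHH; S -> j; H -> j; H -> jS; U -> Haj; U -> j.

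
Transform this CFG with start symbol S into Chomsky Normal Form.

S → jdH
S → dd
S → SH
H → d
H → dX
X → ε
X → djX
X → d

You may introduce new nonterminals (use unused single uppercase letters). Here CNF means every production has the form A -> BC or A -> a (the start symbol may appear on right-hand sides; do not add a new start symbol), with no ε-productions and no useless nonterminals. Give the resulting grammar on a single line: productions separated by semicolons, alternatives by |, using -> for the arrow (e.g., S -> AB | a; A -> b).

Nullable: {X}; after ε-elimination: S -> SH | dd | jdH; H -> d | dX; X -> d | dj | djX.
No unit productions to eliminate.
TERM: introduce A -> d, B -> j and substitute in every rule of length ≥2.
BIN: S -> BAH becomes S -> BC, C -> AH; X -> ABX becomes X -> AD, D -> BX.

S -> AA | BC | SH; A -> d; B -> j; C -> AH; D -> BX; H -> d | AX; X -> d | AB | AD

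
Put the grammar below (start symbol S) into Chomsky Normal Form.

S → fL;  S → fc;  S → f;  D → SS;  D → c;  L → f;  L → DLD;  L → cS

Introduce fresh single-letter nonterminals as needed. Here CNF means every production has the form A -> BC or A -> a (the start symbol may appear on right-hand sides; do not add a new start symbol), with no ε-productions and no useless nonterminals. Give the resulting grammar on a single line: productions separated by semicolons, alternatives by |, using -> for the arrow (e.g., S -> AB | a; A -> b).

S -> f | BA | BL; A -> c; B -> f; C -> LD; D -> c | SS; L -> f | AS | DC

No ε-productions.
No unit productions to eliminate.
TERM: introduce A -> c, B -> f and substitute in every rule of length ≥2.
BIN: L -> DLD becomes L -> DC, C -> LD.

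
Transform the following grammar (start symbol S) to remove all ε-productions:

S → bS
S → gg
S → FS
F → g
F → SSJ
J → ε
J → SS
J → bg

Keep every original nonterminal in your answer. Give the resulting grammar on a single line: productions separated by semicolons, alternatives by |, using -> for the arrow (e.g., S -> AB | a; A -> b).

Nullable set: {J}.
F -> SSJ: J nullable, giving SS | SSJ.
Drop J -> ε.
Unchanged (no nullable symbols): S -> FS; S -> bS; S -> gg; F -> g; J -> SS; J -> bg.

S -> FS | bS | gg; F -> g | SS | SSJ; J -> SS | bg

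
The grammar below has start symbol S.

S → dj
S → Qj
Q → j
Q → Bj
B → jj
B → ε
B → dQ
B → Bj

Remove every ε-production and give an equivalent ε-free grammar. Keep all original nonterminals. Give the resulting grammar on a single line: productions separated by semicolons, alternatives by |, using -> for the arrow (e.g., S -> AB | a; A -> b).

Nullable set: {B}.
Drop B -> ε.
B -> Bj: B nullable, giving Bj | j.
Q -> Bj: B nullable, giving Bj | j.
Unchanged (no nullable symbols): S -> Qj; S -> dj; B -> dQ; B -> jj; Q -> j.

S -> Qj | dj; B -> j | Bj | dQ | jj; Q -> j | Bj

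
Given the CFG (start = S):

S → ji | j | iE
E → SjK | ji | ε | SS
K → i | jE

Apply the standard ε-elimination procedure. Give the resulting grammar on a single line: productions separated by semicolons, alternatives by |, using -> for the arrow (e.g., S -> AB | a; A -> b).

Nullable set: {E}.
S -> iE: E nullable, giving i | iE.
Drop E -> ε.
K -> jE: E nullable, giving j | jE.
Unchanged (no nullable symbols): S -> j; S -> ji; E -> SS; E -> SjK; E -> ji; K -> i.

S -> i | j | iE | ji; E -> SS | ji | SjK; K -> i | j | jE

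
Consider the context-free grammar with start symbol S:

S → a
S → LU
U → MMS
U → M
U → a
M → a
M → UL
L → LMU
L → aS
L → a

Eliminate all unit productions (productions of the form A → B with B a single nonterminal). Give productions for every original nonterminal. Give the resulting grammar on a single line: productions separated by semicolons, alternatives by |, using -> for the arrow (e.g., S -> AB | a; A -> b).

S -> a | LU; L -> a | aS | LMU; M -> a | UL; U -> a | UL | MMS

Unit productions: U->M.
Unit pairs (A ⇒* B via units): (U,M).
S: inherits non-unit rules of {S} → LU | a.
L: inherits non-unit rules of {L} → LMU | a | aS.
M: inherits non-unit rules of {M} → UL | a.
U: inherits non-unit rules of {M, U} → MMS | UL | a.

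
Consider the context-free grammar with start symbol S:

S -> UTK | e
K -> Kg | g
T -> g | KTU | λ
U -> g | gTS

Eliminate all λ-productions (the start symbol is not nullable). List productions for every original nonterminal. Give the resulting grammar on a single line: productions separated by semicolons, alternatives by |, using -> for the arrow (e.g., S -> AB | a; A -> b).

S -> e | UK | UTK; K -> g | Kg; T -> g | KU | KTU; U -> g | gS | gTS

Nullable set: {T}.
S -> UTK: T nullable, giving UK | UTK.
Drop T -> λ.
T -> KTU: T nullable, giving KTU | KU.
U -> gTS: T nullable, giving gS | gTS.
Unchanged (no nullable symbols): S -> e; K -> Kg; K -> g; T -> g; U -> g.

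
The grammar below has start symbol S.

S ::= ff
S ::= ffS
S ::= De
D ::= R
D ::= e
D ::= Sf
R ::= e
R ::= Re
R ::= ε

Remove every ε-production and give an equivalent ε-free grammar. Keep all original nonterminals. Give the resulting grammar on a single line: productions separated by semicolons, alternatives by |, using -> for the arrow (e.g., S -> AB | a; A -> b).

Nullable set: {D, R}.
S -> De: D nullable, giving De | e.
D -> R: R nullable, giving R.
Drop R -> ε.
R -> Re: R nullable, giving Re | e.
Unchanged (no nullable symbols): S -> ff; S -> ffS; D -> Sf; D -> e; R -> e.

S -> e | De | ff | ffS; D -> R | e | Sf; R -> e | Re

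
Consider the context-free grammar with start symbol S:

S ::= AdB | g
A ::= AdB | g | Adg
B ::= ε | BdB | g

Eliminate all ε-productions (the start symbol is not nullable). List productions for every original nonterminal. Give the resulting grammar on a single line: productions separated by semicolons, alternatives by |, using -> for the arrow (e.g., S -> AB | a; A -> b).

S -> g | Ad | AdB; A -> g | Ad | AdB | Adg; B -> d | g | Bd | dB | BdB

Nullable set: {B}.
S -> AdB: B nullable, giving Ad | AdB.
A -> AdB: B nullable, giving Ad | AdB.
Drop B -> ε.
B -> BdB: B, B nullable, giving Bd | BdB | d | dB.
Unchanged (no nullable symbols): S -> g; A -> Adg; A -> g; B -> g.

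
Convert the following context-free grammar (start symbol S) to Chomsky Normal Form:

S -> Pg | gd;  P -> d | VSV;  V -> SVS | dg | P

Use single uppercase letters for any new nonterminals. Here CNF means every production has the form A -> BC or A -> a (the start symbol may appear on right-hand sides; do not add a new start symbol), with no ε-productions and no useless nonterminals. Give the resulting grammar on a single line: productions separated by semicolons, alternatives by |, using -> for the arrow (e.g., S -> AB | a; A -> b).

No ε-productions.
After unit-elimination: S -> Pg | gd; P -> d | VSV; V -> d | dg | SVS | VSV.
TERM: introduce B -> d, A -> g and substitute in every rule of length ≥2.
BIN: P -> VSV becomes P -> VC, C -> SV; V -> SVS becomes V -> SD, D -> VS; V -> VSV becomes V -> VE, E -> SV.

S -> AB | PA; A -> g; B -> d; C -> SV; D -> VS; E -> SV; P -> d | VC; V -> d | BA | SD | VE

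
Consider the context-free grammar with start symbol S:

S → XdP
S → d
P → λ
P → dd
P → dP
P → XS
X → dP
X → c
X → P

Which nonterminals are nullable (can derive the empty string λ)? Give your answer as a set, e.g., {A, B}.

Directly nullable (have an ε-rule): {P}.
X is nullable via X -> P (every symbol on the right is already known nullable).
Not nullable: S — each has a terminal in every rule's right-hand side or depends on a non-nullable symbol.

{P, X}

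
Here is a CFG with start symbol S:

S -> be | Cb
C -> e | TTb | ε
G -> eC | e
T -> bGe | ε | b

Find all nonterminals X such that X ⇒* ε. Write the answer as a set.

Directly nullable (have an ε-rule): {C, T}.
Not nullable: G, S — each has a terminal in every rule's right-hand side or depends on a non-nullable symbol.

{C, T}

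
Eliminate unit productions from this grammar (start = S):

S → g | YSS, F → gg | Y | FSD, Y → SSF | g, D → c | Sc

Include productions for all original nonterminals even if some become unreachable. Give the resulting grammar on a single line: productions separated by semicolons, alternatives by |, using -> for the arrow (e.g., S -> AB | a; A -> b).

S -> g | YSS; D -> c | Sc; F -> g | gg | FSD | SSF; Y -> g | SSF

Unit productions: F->Y.
Unit pairs (A ⇒* B via units): (F,Y).
S: inherits non-unit rules of {S} → YSS | g.
D: inherits non-unit rules of {D} → Sc | c.
F: inherits non-unit rules of {F, Y} → FSD | SSF | g | gg.
Y: inherits non-unit rules of {Y} → SSF | g.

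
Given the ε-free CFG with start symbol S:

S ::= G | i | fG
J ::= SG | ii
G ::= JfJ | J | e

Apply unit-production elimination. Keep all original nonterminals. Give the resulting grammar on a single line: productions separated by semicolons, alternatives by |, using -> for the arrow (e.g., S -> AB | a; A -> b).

S -> e | i | SG | fG | ii | JfJ; G -> e | SG | ii | JfJ; J -> SG | ii

Unit productions: G->J, S->G.
Unit pairs (A ⇒* B via units): (G,J), (S,G), (S,J).
S: inherits non-unit rules of {G, J, S} → JfJ | SG | e | fG | i | ii.
G: inherits non-unit rules of {G, J} → JfJ | SG | e | ii.
J: inherits non-unit rules of {J} → SG | ii.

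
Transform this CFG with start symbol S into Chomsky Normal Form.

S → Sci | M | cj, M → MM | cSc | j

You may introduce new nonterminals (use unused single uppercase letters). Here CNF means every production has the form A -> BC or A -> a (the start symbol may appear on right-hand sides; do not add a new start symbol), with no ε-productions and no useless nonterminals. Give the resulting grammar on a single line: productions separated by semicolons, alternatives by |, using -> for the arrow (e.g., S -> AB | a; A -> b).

No ε-productions.
After unit-elimination: S -> j | MM | cj | Sci | cSc; M -> j | MM | cSc.
TERM: introduce A -> c, B -> i, C -> j and substitute in every rule of length ≥2.
BIN: M -> ASA becomes M -> AD, D -> SA; S -> ASA becomes S -> AE, E -> SA; S -> SAB becomes S -> SF, F -> AB.

S -> j | AC | AE | MM | SF; A -> c; B -> i; C -> j; D -> SA; E -> SA; F -> AB; M -> j | AD | MM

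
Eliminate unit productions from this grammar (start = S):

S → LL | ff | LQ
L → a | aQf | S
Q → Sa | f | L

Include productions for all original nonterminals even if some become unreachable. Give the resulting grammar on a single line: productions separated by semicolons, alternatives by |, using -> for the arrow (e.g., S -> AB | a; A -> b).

S -> LL | LQ | ff; L -> a | LL | LQ | ff | aQf; Q -> a | f | LL | LQ | Sa | ff | aQf

Unit productions: L->S, Q->L.
Unit pairs (A ⇒* B via units): (L,S), (Q,L), (Q,S).
S: inherits non-unit rules of {S} → LL | LQ | ff.
L: inherits non-unit rules of {L, S} → LL | LQ | a | aQf | ff.
Q: inherits non-unit rules of {L, Q, S} → LL | LQ | Sa | a | aQf | f | ff.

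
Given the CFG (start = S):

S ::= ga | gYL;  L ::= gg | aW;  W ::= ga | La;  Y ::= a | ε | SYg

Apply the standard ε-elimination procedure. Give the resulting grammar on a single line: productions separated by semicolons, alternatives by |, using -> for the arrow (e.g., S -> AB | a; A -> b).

Nullable set: {Y}.
S -> gYL: Y nullable, giving gL | gYL.
Drop Y -> ε.
Y -> SYg: Y nullable, giving SYg | Sg.
Unchanged (no nullable symbols): S -> ga; L -> aW; L -> gg; W -> La; W -> ga; Y -> a.

S -> gL | ga | gYL; L -> aW | gg; W -> La | ga; Y -> a | Sg | SYg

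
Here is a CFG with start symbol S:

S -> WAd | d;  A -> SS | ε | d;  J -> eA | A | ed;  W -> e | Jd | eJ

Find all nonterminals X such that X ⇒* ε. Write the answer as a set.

Directly nullable (have an ε-rule): {A}.
J is nullable via J -> A (every symbol on the right is already known nullable).
Not nullable: S, W — each has a terminal in every rule's right-hand side or depends on a non-nullable symbol.

{A, J}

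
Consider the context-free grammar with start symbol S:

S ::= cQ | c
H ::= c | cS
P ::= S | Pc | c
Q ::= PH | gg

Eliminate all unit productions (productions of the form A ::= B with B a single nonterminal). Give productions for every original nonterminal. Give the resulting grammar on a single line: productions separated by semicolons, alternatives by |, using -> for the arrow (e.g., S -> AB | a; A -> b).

Unit productions: P->S.
Unit pairs (A ⇒* B via units): (P,S).
S: inherits non-unit rules of {S} → c | cQ.
H: inherits non-unit rules of {H} → c | cS.
P: inherits non-unit rules of {P, S} → Pc | c | cQ.
Q: inherits non-unit rules of {Q} → PH | gg.

S -> c | cQ; H -> c | cS; P -> c | Pc | cQ; Q -> PH | gg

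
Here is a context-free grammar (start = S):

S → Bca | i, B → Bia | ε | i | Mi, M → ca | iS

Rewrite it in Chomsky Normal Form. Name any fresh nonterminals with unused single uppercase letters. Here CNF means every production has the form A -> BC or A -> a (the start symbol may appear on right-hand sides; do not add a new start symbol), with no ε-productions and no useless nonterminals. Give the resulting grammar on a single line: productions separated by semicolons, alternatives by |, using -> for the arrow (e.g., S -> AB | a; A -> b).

S -> i | BF | DC; A -> i; B -> i | AC | BE | MA; C -> a; D -> c; E -> AC; F -> DC; M -> AS | DC

Nullable: {B}; after ε-elimination: S -> i | ca | Bca; B -> i | Mi | ia | Bia; M -> ca | iS.
No unit productions to eliminate.
TERM: introduce C -> a, D -> c, A -> i and substitute in every rule of length ≥2.
BIN: B -> BAC becomes B -> BE, E -> AC; S -> BDC becomes S -> BF, F -> DC.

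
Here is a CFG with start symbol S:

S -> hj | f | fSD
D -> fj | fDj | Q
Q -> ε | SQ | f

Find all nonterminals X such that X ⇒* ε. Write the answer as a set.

Directly nullable (have an ε-rule): {Q}.
D is nullable via D -> Q (every symbol on the right is already known nullable).
Not nullable: S — each has a terminal in every rule's right-hand side or depends on a non-nullable symbol.

{D, Q}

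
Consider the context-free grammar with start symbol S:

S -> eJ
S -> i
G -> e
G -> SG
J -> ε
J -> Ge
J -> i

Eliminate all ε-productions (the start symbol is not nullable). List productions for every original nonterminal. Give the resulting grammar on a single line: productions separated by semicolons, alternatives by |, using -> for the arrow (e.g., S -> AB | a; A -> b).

Nullable set: {J}.
S -> eJ: J nullable, giving e | eJ.
Drop J -> ε.
Unchanged (no nullable symbols): S -> i; G -> SG; G -> e; J -> Ge; J -> i.

S -> e | i | eJ; G -> e | SG; J -> i | Ge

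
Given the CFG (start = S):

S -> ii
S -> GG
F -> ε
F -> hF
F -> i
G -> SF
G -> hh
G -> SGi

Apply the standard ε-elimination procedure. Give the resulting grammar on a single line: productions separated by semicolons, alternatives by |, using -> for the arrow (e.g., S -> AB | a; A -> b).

S -> GG | ii; F -> h | i | hF; G -> S | SF | hh | SGi

Nullable set: {F}.
Drop F -> ε.
F -> hF: F nullable, giving h | hF.
G -> SF: F nullable, giving S | SF.
Unchanged (no nullable symbols): S -> GG; S -> ii; F -> i; G -> SGi; G -> hh.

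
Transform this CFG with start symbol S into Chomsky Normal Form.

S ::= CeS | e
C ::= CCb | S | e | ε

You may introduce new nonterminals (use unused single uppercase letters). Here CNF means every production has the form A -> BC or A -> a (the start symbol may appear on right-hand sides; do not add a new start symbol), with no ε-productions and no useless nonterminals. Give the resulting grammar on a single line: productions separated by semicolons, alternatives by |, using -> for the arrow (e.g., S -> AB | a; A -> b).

S -> e | BS | CF; A -> b; B -> e; C -> b | e | BS | CA | CD | CE; D -> BS; E -> CA; F -> BS

Nullable: {C}; after ε-elimination: S -> e | eS | CeS; C -> S | b | e | Cb | CCb.
After unit-elimination: S -> e | eS | CeS; C -> b | e | Cb | eS | CCb | CeS.
TERM: introduce A -> b, B -> e and substitute in every rule of length ≥2.
BIN: C -> CBS becomes C -> CD, D -> BS; C -> CCA becomes C -> CE, E -> CA; S -> CBS becomes S -> CF, F -> BS.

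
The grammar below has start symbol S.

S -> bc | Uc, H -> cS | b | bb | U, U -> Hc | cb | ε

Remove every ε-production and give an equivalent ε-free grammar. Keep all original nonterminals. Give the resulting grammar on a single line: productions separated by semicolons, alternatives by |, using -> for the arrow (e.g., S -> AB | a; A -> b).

Nullable set: {H, U}.
S -> Uc: U nullable, giving Uc | c.
H -> U: U nullable, giving U.
Drop U -> ε.
U -> Hc: H nullable, giving Hc | c.
Unchanged (no nullable symbols): S -> bc; H -> b; H -> bb; H -> cS; U -> cb.

S -> c | Uc | bc; H -> U | b | bb | cS; U -> c | Hc | cb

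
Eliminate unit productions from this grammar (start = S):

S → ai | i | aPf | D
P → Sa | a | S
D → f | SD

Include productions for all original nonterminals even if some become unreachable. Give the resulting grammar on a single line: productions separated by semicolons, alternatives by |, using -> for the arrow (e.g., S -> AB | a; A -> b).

Unit productions: P->S, S->D.
Unit pairs (A ⇒* B via units): (P,D), (P,S), (S,D).
S: inherits non-unit rules of {D, S} → SD | aPf | ai | f | i.
D: inherits non-unit rules of {D} → SD | f.
P: inherits non-unit rules of {D, P, S} → SD | Sa | a | aPf | ai | f | i.

S -> f | i | SD | ai | aPf; D -> f | SD; P -> a | f | i | SD | Sa | ai | aPf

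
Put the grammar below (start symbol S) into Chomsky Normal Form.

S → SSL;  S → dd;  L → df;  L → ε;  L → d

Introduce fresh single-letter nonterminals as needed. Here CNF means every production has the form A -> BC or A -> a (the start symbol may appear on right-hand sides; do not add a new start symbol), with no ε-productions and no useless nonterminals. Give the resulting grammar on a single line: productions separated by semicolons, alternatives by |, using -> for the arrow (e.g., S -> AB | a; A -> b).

S -> AA | SC | SS; A -> d; B -> f; C -> SL; L -> d | AB

Nullable: {L}; after ε-elimination: S -> SS | dd | SSL; L -> d | df.
No unit productions to eliminate.
TERM: introduce A -> d, B -> f and substitute in every rule of length ≥2.
BIN: S -> SSL becomes S -> SC, C -> SL.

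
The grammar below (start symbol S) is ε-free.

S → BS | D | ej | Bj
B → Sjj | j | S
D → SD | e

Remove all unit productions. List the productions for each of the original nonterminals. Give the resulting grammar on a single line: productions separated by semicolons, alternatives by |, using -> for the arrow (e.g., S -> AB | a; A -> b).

S -> e | BS | Bj | SD | ej; B -> e | j | BS | Bj | SD | ej | Sjj; D -> e | SD

Unit productions: B->S, S->D.
Unit pairs (A ⇒* B via units): (B,D), (B,S), (S,D).
S: inherits non-unit rules of {D, S} → BS | Bj | SD | e | ej.
B: inherits non-unit rules of {B, D, S} → BS | Bj | SD | Sjj | e | ej | j.
D: inherits non-unit rules of {D} → SD | e.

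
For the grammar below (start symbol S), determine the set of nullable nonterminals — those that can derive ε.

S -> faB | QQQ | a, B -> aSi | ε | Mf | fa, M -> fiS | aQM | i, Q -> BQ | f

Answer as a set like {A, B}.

Directly nullable (have an ε-rule): {B}.
Not nullable: M, Q, S — each has a terminal in every rule's right-hand side or depends on a non-nullable symbol.

{B}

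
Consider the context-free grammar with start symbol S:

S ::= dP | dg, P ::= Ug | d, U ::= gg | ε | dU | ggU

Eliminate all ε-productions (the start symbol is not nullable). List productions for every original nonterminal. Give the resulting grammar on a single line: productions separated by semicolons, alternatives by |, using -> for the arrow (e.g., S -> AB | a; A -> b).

S -> dP | dg; P -> d | g | Ug; U -> d | dU | gg | ggU

Nullable set: {U}.
P -> Ug: U nullable, giving Ug | g.
Drop U -> ε.
U -> dU: U nullable, giving d | dU.
U -> ggU: U nullable, giving gg | ggU.
Unchanged (no nullable symbols): S -> dP; S -> dg; P -> d; U -> gg.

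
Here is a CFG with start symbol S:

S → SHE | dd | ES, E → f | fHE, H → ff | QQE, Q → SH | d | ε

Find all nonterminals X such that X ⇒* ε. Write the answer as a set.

Directly nullable (have an ε-rule): {Q}.
Not nullable: E, H, S — each has a terminal in every rule's right-hand side or depends on a non-nullable symbol.

{Q}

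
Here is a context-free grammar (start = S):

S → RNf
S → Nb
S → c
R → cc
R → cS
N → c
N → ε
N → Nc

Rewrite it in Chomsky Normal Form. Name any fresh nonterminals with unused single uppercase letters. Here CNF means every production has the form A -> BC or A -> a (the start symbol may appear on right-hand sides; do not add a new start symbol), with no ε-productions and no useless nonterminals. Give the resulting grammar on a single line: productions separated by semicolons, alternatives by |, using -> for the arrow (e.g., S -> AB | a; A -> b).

Nullable: {N}; after ε-elimination: S -> b | c | Nb | Rf | RNf; N -> c | Nc; R -> cS | cc.
No unit productions to eliminate.
TERM: introduce B -> b, A -> c, C -> f and substitute in every rule of length ≥2.
BIN: S -> RNC becomes S -> RD, D -> NC.

S -> b | c | NB | RC | RD; A -> c; B -> b; C -> f; D -> NC; N -> c | NA; R -> AA | AS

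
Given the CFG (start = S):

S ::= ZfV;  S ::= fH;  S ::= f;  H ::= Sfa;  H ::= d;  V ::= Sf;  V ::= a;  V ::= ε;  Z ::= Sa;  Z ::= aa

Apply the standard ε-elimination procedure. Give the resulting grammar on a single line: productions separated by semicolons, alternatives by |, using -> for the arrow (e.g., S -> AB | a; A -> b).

S -> f | Zf | fH | ZfV; H -> d | Sfa; V -> a | Sf; Z -> Sa | aa

Nullable set: {V}.
S -> ZfV: V nullable, giving Zf | ZfV.
Drop V -> ε.
Unchanged (no nullable symbols): S -> f; S -> fH; H -> Sfa; H -> d; V -> Sf; V -> a; Z -> Sa; Z -> aa.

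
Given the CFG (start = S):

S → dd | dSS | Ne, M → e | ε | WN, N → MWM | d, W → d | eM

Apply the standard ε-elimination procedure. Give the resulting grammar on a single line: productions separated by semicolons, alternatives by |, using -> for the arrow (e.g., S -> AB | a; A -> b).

Nullable set: {M}.
Drop M -> ε.
N -> MWM: M, M nullable, giving MW | MWM | W | WM.
W -> eM: M nullable, giving e | eM.
Unchanged (no nullable symbols): S -> Ne; S -> dSS; S -> dd; M -> WN; M -> e; N -> d; W -> d.

S -> Ne | dd | dSS; M -> e | WN; N -> W | d | MW | WM | MWM; W -> d | e | eM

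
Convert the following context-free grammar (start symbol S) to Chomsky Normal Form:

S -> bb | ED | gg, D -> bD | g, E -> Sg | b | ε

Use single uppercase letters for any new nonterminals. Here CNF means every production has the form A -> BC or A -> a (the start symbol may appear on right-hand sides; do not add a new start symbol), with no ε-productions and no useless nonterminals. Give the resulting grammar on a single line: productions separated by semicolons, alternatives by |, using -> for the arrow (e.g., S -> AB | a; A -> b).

Nullable: {E}; after ε-elimination: S -> D | ED | bb | gg; D -> g | bD; E -> b | Sg.
After unit-elimination: S -> g | ED | bD | bb | gg; D -> g | bD; E -> b | Sg.
TERM: introduce A -> b, B -> g and substitute in every rule of length ≥2.

S -> g | AA | AD | BB | ED; A -> b; B -> g; D -> g | AD; E -> b | SB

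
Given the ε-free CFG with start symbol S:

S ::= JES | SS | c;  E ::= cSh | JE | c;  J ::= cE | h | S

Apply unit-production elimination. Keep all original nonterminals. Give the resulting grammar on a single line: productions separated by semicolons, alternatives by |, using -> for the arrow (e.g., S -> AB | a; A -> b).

Unit productions: J->S.
Unit pairs (A ⇒* B via units): (J,S).
S: inherits non-unit rules of {S} → JES | SS | c.
E: inherits non-unit rules of {E} → JE | c | cSh.
J: inherits non-unit rules of {J, S} → JES | SS | c | cE | h.

S -> c | SS | JES; E -> c | JE | cSh; J -> c | h | SS | cE | JES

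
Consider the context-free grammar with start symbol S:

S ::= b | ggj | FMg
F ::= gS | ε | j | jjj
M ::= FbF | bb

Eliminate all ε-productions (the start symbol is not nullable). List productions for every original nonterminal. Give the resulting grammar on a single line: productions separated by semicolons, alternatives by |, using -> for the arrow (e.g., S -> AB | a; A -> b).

S -> b | Mg | FMg | ggj; F -> j | gS | jjj; M -> b | Fb | bF | bb | FbF

Nullable set: {F}.
S -> FMg: F nullable, giving FMg | Mg.
Drop F -> ε.
M -> FbF: F, F nullable, giving Fb | FbF | b | bF.
Unchanged (no nullable symbols): S -> b; S -> ggj; F -> gS; F -> j; F -> jjj; M -> bb.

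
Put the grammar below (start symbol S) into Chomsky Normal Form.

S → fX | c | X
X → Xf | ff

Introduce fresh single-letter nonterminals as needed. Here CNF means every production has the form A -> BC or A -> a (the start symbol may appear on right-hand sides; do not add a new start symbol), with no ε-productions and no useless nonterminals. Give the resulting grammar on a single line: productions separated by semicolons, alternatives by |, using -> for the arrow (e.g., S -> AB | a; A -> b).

S -> c | AA | AX | XA; A -> f; X -> AA | XA

No ε-productions.
After unit-elimination: S -> c | Xf | fX | ff; X -> Xf | ff.
TERM: introduce A -> f and substitute in every rule of length ≥2.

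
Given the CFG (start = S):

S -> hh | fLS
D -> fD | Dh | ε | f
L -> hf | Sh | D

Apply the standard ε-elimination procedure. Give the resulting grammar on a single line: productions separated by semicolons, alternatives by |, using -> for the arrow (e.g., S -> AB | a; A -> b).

S -> fS | hh | fLS; D -> f | h | Dh | fD; L -> D | Sh | hf

Nullable set: {D, L}.
S -> fLS: L nullable, giving fLS | fS.
Drop D -> ε.
D -> Dh: D nullable, giving Dh | h.
D -> fD: D nullable, giving f | fD.
L -> D: D nullable, giving D.
Unchanged (no nullable symbols): S -> hh; D -> f; L -> Sh; L -> hf.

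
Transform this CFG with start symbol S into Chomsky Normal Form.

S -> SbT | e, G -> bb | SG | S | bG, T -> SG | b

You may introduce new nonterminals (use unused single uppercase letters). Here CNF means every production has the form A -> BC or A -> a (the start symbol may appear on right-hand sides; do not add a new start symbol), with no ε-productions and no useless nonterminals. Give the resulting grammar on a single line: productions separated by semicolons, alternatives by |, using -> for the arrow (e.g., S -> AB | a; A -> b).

S -> e | SC; A -> b; B -> AT; C -> AT; G -> e | AA | AG | SB | SG; T -> b | SG

No ε-productions.
After unit-elimination: S -> e | SbT; G -> e | SG | bG | bb | SbT; T -> b | SG.
TERM: introduce A -> b and substitute in every rule of length ≥2.
BIN: G -> SAT becomes G -> SB, B -> AT; S -> SAT becomes S -> SC, C -> AT.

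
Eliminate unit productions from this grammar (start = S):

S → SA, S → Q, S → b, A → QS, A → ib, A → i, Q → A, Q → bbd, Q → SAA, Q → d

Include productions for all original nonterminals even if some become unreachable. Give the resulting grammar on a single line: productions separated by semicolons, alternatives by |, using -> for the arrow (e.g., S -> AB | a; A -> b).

Unit productions: Q->A, S->Q.
Unit pairs (A ⇒* B via units): (Q,A), (S,A), (S,Q).
S: inherits non-unit rules of {A, Q, S} → QS | SA | SAA | b | bbd | d | i | ib.
A: inherits non-unit rules of {A} → QS | i | ib.
Q: inherits non-unit rules of {A, Q} → QS | SAA | bbd | d | i | ib.

S -> b | d | i | QS | SA | ib | SAA | bbd; A -> i | QS | ib; Q -> d | i | QS | ib | SAA | bbd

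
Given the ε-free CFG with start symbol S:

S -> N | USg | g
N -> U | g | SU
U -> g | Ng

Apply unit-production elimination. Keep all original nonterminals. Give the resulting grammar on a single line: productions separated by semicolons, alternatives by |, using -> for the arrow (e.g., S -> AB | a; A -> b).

Unit productions: N->U, S->N.
Unit pairs (A ⇒* B via units): (N,U), (S,N), (S,U).
S: inherits non-unit rules of {N, S, U} → Ng | SU | USg | g.
N: inherits non-unit rules of {N, U} → Ng | SU | g.
U: inherits non-unit rules of {U} → Ng | g.

S -> g | Ng | SU | USg; N -> g | Ng | SU; U -> g | Ng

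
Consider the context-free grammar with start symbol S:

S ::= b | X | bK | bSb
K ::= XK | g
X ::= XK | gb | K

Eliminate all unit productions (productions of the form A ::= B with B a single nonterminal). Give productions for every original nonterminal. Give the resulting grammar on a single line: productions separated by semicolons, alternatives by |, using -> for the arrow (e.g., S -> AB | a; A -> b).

S -> b | g | XK | bK | gb | bSb; K -> g | XK; X -> g | XK | gb

Unit productions: S->X, X->K.
Unit pairs (A ⇒* B via units): (S,K), (S,X), (X,K).
S: inherits non-unit rules of {K, S, X} → XK | b | bK | bSb | g | gb.
K: inherits non-unit rules of {K} → XK | g.
X: inherits non-unit rules of {K, X} → XK | g | gb.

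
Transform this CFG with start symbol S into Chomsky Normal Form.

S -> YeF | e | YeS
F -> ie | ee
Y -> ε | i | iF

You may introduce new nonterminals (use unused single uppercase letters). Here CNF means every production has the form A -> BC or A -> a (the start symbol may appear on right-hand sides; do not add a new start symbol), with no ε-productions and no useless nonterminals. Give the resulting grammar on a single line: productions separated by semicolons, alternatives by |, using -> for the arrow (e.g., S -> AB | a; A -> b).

Nullable: {Y}; after ε-elimination: S -> e | eF | eS | YeF | YeS; F -> ee | ie; Y -> i | iF.
No unit productions to eliminate.
TERM: introduce A -> e, B -> i and substitute in every rule of length ≥2.
BIN: S -> YAF becomes S -> YC, C -> AF; S -> YAS becomes S -> YD, D -> AS.

S -> e | AF | AS | YC | YD; A -> e; B -> i; C -> AF; D -> AS; F -> AA | BA; Y -> i | BF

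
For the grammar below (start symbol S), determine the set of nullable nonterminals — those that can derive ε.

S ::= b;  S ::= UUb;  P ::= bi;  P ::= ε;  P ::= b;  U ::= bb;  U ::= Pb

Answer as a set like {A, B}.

Directly nullable (have an ε-rule): {P}.
Not nullable: S, U — each has a terminal in every rule's right-hand side or depends on a non-nullable symbol.

{P}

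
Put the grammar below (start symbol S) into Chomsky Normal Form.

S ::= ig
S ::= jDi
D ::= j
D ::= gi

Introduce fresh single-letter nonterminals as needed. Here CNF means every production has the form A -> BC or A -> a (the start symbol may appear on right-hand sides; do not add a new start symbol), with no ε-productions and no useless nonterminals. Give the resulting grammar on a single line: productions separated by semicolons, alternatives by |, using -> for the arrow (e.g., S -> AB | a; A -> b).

No ε-productions.
No unit productions to eliminate.
TERM: introduce A -> g, B -> i, C -> j and substitute in every rule of length ≥2.
BIN: S -> CDB becomes S -> CE, E -> DB.

S -> BA | CE; A -> g; B -> i; C -> j; D -> j | AB; E -> DB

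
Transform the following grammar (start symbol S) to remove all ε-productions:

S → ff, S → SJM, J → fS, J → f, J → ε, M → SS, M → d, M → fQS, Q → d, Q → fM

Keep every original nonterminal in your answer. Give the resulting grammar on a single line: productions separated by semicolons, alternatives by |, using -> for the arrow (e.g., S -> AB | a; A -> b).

Nullable set: {J}.
S -> SJM: J nullable, giving SJM | SM.
Drop J -> ε.
Unchanged (no nullable symbols): S -> ff; J -> f; J -> fS; M -> SS; M -> d; M -> fQS; Q -> d; Q -> fM.

S -> SM | ff | SJM; J -> f | fS; M -> d | SS | fQS; Q -> d | fM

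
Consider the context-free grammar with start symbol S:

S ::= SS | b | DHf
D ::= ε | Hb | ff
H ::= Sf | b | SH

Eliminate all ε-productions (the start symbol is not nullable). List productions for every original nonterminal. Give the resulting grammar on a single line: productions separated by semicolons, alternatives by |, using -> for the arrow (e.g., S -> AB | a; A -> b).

S -> b | Hf | SS | DHf; D -> Hb | ff; H -> b | SH | Sf

Nullable set: {D}.
S -> DHf: D nullable, giving DHf | Hf.
Drop D -> ε.
Unchanged (no nullable symbols): S -> SS; S -> b; D -> Hb; D -> ff; H -> SH; H -> Sf; H -> b.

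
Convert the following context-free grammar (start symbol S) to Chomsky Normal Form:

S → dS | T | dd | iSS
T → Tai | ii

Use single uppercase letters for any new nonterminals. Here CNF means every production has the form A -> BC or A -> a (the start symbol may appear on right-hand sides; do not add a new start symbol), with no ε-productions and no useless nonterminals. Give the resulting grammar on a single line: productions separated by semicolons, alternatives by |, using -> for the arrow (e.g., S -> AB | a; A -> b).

No ε-productions.
After unit-elimination: S -> dS | dd | ii | Tai | iSS; T -> ii | Tai.
TERM: introduce A -> a, C -> d, B -> i and substitute in every rule of length ≥2.
BIN: S -> BSS becomes S -> BD, D -> SS; S -> TAB becomes S -> TE, E -> AB; T -> TAB becomes T -> TF, F -> AB.

S -> BB | BD | CC | CS | TE; A -> a; B -> i; C -> d; D -> SS; E -> AB; F -> AB; T -> BB | TF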